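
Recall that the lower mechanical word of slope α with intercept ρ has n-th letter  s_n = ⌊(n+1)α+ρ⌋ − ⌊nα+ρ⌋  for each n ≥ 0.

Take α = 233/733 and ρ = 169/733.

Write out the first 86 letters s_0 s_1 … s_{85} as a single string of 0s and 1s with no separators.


00100100100100010010010010010010010001001001001001001001000100100100100100100100010010

n=0: ⌊(1·233+169)/733⌋ − ⌊(0·233+169)/733⌋ = ⌊402/733⌋ − ⌊169/733⌋ = 0 − 0 = 0
n=1: ⌊(2·233+169)/733⌋ − ⌊(1·233+169)/733⌋ = ⌊635/733⌋ − ⌊402/733⌋ = 0 − 0 = 0
n=2: ⌊(3·233+169)/733⌋ − ⌊(2·233+169)/733⌋ = ⌊868/733⌋ − ⌊635/733⌋ = 1 − 0 = 1
n=3: ⌊(4·233+169)/733⌋ − ⌊(3·233+169)/733⌋ = ⌊1101/733⌋ − ⌊868/733⌋ = 1 − 1 = 0
n=4: ⌊(5·233+169)/733⌋ − ⌊(4·233+169)/733⌋ = ⌊1334/733⌋ − ⌊1101/733⌋ = 1 − 1 = 0
n=5: ⌊(6·233+169)/733⌋ − ⌊(5·233+169)/733⌋ = ⌊1567/733⌋ − ⌊1334/733⌋ = 2 − 1 = 1
n=6: ⌊(7·233+169)/733⌋ − ⌊(6·233+169)/733⌋ = ⌊1800/733⌋ − ⌊1567/733⌋ = 2 − 2 = 0
n=7: ⌊(8·233+169)/733⌋ − ⌊(7·233+169)/733⌋ = ⌊2033/733⌋ − ⌊1800/733⌋ = 2 − 2 = 0
n=8: ⌊(9·233+169)/733⌋ − ⌊(8·233+169)/733⌋ = ⌊2266/733⌋ − ⌊2033/733⌋ = 3 − 2 = 1
n=9: ⌊(10·233+169)/733⌋ − ⌊(9·233+169)/733⌋ = ⌊2499/733⌋ − ⌊2266/733⌋ = 3 − 3 = 0
n=10: ⌊(11·233+169)/733⌋ − ⌊(10·233+169)/733⌋ = ⌊2732/733⌋ − ⌊2499/733⌋ = 3 − 3 = 0
n=11: ⌊(12·233+169)/733⌋ − ⌊(11·233+169)/733⌋ = ⌊2965/733⌋ − ⌊2732/733⌋ = 4 − 3 = 1
n=12: ⌊(13·233+169)/733⌋ − ⌊(12·233+169)/733⌋ = ⌊3198/733⌋ − ⌊2965/733⌋ = 4 − 4 = 0
n=13: ⌊(14·233+169)/733⌋ − ⌊(13·233+169)/733⌋ = ⌊3431/733⌋ − ⌊3198/733⌋ = 4 − 4 = 0
n=14: ⌊(15·233+169)/733⌋ − ⌊(14·233+169)/733⌋ = ⌊3664/733⌋ − ⌊3431/733⌋ = 4 − 4 = 0
n=15: ⌊(16·233+169)/733⌋ − ⌊(15·233+169)/733⌋ = ⌊3897/733⌋ − ⌊3664/733⌋ = 5 − 4 = 1
n=16: ⌊(17·233+169)/733⌋ − ⌊(16·233+169)/733⌋ = ⌊4130/733⌋ − ⌊3897/733⌋ = 5 − 5 = 0
n=17: ⌊(18·233+169)/733⌋ − ⌊(17·233+169)/733⌋ = ⌊4363/733⌋ − ⌊4130/733⌋ = 5 − 5 = 0
n=18: ⌊(19·233+169)/733⌋ − ⌊(18·233+169)/733⌋ = ⌊4596/733⌋ − ⌊4363/733⌋ = 6 − 5 = 1
n=19: ⌊(20·233+169)/733⌋ − ⌊(19·233+169)/733⌋ = ⌊4829/733⌋ − ⌊4596/733⌋ = 6 − 6 = 0
n=20: ⌊(21·233+169)/733⌋ − ⌊(20·233+169)/733⌋ = ⌊5062/733⌋ − ⌊4829/733⌋ = 6 − 6 = 0
n=21: ⌊(22·233+169)/733⌋ − ⌊(21·233+169)/733⌋ = ⌊5295/733⌋ − ⌊5062/733⌋ = 7 − 6 = 1
n=22: ⌊(23·233+169)/733⌋ − ⌊(22·233+169)/733⌋ = ⌊5528/733⌋ − ⌊5295/733⌋ = 7 − 7 = 0
n=23: ⌊(24·233+169)/733⌋ − ⌊(23·233+169)/733⌋ = ⌊5761/733⌋ − ⌊5528/733⌋ = 7 − 7 = 0
n=24: ⌊(25·233+169)/733⌋ − ⌊(24·233+169)/733⌋ = ⌊5994/733⌋ − ⌊5761/733⌋ = 8 − 7 = 1
n=25: ⌊(26·233+169)/733⌋ − ⌊(25·233+169)/733⌋ = ⌊6227/733⌋ − ⌊5994/733⌋ = 8 − 8 = 0
n=26: ⌊(27·233+169)/733⌋ − ⌊(26·233+169)/733⌋ = ⌊6460/733⌋ − ⌊6227/733⌋ = 8 − 8 = 0
n=27: ⌊(28·233+169)/733⌋ − ⌊(27·233+169)/733⌋ = ⌊6693/733⌋ − ⌊6460/733⌋ = 9 − 8 = 1
n=28: ⌊(29·233+169)/733⌋ − ⌊(28·233+169)/733⌋ = ⌊6926/733⌋ − ⌊6693/733⌋ = 9 − 9 = 0
n=29: ⌊(30·233+169)/733⌋ − ⌊(29·233+169)/733⌋ = ⌊7159/733⌋ − ⌊6926/733⌋ = 9 − 9 = 0
n=30: ⌊(31·233+169)/733⌋ − ⌊(30·233+169)/733⌋ = ⌊7392/733⌋ − ⌊7159/733⌋ = 10 − 9 = 1
n=31: ⌊(32·233+169)/733⌋ − ⌊(31·233+169)/733⌋ = ⌊7625/733⌋ − ⌊7392/733⌋ = 10 − 10 = 0
n=32: ⌊(33·233+169)/733⌋ − ⌊(32·233+169)/733⌋ = ⌊7858/733⌋ − ⌊7625/733⌋ = 10 − 10 = 0
n=33: ⌊(34·233+169)/733⌋ − ⌊(33·233+169)/733⌋ = ⌊8091/733⌋ − ⌊7858/733⌋ = 11 − 10 = 1
n=34: ⌊(35·233+169)/733⌋ − ⌊(34·233+169)/733⌋ = ⌊8324/733⌋ − ⌊8091/733⌋ = 11 − 11 = 0
n=35: ⌊(36·233+169)/733⌋ − ⌊(35·233+169)/733⌋ = ⌊8557/733⌋ − ⌊8324/733⌋ = 11 − 11 = 0
n=36: ⌊(37·233+169)/733⌋ − ⌊(36·233+169)/733⌋ = ⌊8790/733⌋ − ⌊8557/733⌋ = 11 − 11 = 0
n=37: ⌊(38·233+169)/733⌋ − ⌊(37·233+169)/733⌋ = ⌊9023/733⌋ − ⌊8790/733⌋ = 12 − 11 = 1
n=38: ⌊(39·233+169)/733⌋ − ⌊(38·233+169)/733⌋ = ⌊9256/733⌋ − ⌊9023/733⌋ = 12 − 12 = 0
n=39: ⌊(40·233+169)/733⌋ − ⌊(39·233+169)/733⌋ = ⌊9489/733⌋ − ⌊9256/733⌋ = 12 − 12 = 0
n=40: ⌊(41·233+169)/733⌋ − ⌊(40·233+169)/733⌋ = ⌊9722/733⌋ − ⌊9489/733⌋ = 13 − 12 = 1
n=41: ⌊(42·233+169)/733⌋ − ⌊(41·233+169)/733⌋ = ⌊9955/733⌋ − ⌊9722/733⌋ = 13 − 13 = 0
n=42: ⌊(43·233+169)/733⌋ − ⌊(42·233+169)/733⌋ = ⌊10188/733⌋ − ⌊9955/733⌋ = 13 − 13 = 0
n=43: ⌊(44·233+169)/733⌋ − ⌊(43·233+169)/733⌋ = ⌊10421/733⌋ − ⌊10188/733⌋ = 14 − 13 = 1
n=44: ⌊(45·233+169)/733⌋ − ⌊(44·233+169)/733⌋ = ⌊10654/733⌋ − ⌊10421/733⌋ = 14 − 14 = 0
n=45: ⌊(46·233+169)/733⌋ − ⌊(45·233+169)/733⌋ = ⌊10887/733⌋ − ⌊10654/733⌋ = 14 − 14 = 0
n=46: ⌊(47·233+169)/733⌋ − ⌊(46·233+169)/733⌋ = ⌊11120/733⌋ − ⌊10887/733⌋ = 15 − 14 = 1
n=47: ⌊(48·233+169)/733⌋ − ⌊(47·233+169)/733⌋ = ⌊11353/733⌋ − ⌊11120/733⌋ = 15 − 15 = 0
n=48: ⌊(49·233+169)/733⌋ − ⌊(48·233+169)/733⌋ = ⌊11586/733⌋ − ⌊11353/733⌋ = 15 − 15 = 0
n=49: ⌊(50·233+169)/733⌋ − ⌊(49·233+169)/733⌋ = ⌊11819/733⌋ − ⌊11586/733⌋ = 16 − 15 = 1
n=50: ⌊(51·233+169)/733⌋ − ⌊(50·233+169)/733⌋ = ⌊12052/733⌋ − ⌊11819/733⌋ = 16 − 16 = 0
n=51: ⌊(52·233+169)/733⌋ − ⌊(51·233+169)/733⌋ = ⌊12285/733⌋ − ⌊12052/733⌋ = 16 − 16 = 0
n=52: ⌊(53·233+169)/733⌋ − ⌊(52·233+169)/733⌋ = ⌊12518/733⌋ − ⌊12285/733⌋ = 17 − 16 = 1
n=53: ⌊(54·233+169)/733⌋ − ⌊(53·233+169)/733⌋ = ⌊12751/733⌋ − ⌊12518/733⌋ = 17 − 17 = 0
n=54: ⌊(55·233+169)/733⌋ − ⌊(54·233+169)/733⌋ = ⌊12984/733⌋ − ⌊12751/733⌋ = 17 − 17 = 0
n=55: ⌊(56·233+169)/733⌋ − ⌊(55·233+169)/733⌋ = ⌊13217/733⌋ − ⌊12984/733⌋ = 18 − 17 = 1
n=56: ⌊(57·233+169)/733⌋ − ⌊(56·233+169)/733⌋ = ⌊13450/733⌋ − ⌊13217/733⌋ = 18 − 18 = 0
n=57: ⌊(58·233+169)/733⌋ − ⌊(57·233+169)/733⌋ = ⌊13683/733⌋ − ⌊13450/733⌋ = 18 − 18 = 0
n=58: ⌊(59·233+169)/733⌋ − ⌊(58·233+169)/733⌋ = ⌊13916/733⌋ − ⌊13683/733⌋ = 18 − 18 = 0
n=59: ⌊(60·233+169)/733⌋ − ⌊(59·233+169)/733⌋ = ⌊14149/733⌋ − ⌊13916/733⌋ = 19 − 18 = 1
n=60: ⌊(61·233+169)/733⌋ − ⌊(60·233+169)/733⌋ = ⌊14382/733⌋ − ⌊14149/733⌋ = 19 − 19 = 0
n=61: ⌊(62·233+169)/733⌋ − ⌊(61·233+169)/733⌋ = ⌊14615/733⌋ − ⌊14382/733⌋ = 19 − 19 = 0
n=62: ⌊(63·233+169)/733⌋ − ⌊(62·233+169)/733⌋ = ⌊14848/733⌋ − ⌊14615/733⌋ = 20 − 19 = 1
n=63: ⌊(64·233+169)/733⌋ − ⌊(63·233+169)/733⌋ = ⌊15081/733⌋ − ⌊14848/733⌋ = 20 − 20 = 0
n=64: ⌊(65·233+169)/733⌋ − ⌊(64·233+169)/733⌋ = ⌊15314/733⌋ − ⌊15081/733⌋ = 20 − 20 = 0
n=65: ⌊(66·233+169)/733⌋ − ⌊(65·233+169)/733⌋ = ⌊15547/733⌋ − ⌊15314/733⌋ = 21 − 20 = 1
n=66: ⌊(67·233+169)/733⌋ − ⌊(66·233+169)/733⌋ = ⌊15780/733⌋ − ⌊15547/733⌋ = 21 − 21 = 0
n=67: ⌊(68·233+169)/733⌋ − ⌊(67·233+169)/733⌋ = ⌊16013/733⌋ − ⌊15780/733⌋ = 21 − 21 = 0
n=68: ⌊(69·233+169)/733⌋ − ⌊(68·233+169)/733⌋ = ⌊16246/733⌋ − ⌊16013/733⌋ = 22 − 21 = 1
n=69: ⌊(70·233+169)/733⌋ − ⌊(69·233+169)/733⌋ = ⌊16479/733⌋ − ⌊16246/733⌋ = 22 − 22 = 0
n=70: ⌊(71·233+169)/733⌋ − ⌊(70·233+169)/733⌋ = ⌊16712/733⌋ − ⌊16479/733⌋ = 22 − 22 = 0
n=71: ⌊(72·233+169)/733⌋ − ⌊(71·233+169)/733⌋ = ⌊16945/733⌋ − ⌊16712/733⌋ = 23 − 22 = 1
n=72: ⌊(73·233+169)/733⌋ − ⌊(72·233+169)/733⌋ = ⌊17178/733⌋ − ⌊16945/733⌋ = 23 − 23 = 0
n=73: ⌊(74·233+169)/733⌋ − ⌊(73·233+169)/733⌋ = ⌊17411/733⌋ − ⌊17178/733⌋ = 23 − 23 = 0
n=74: ⌊(75·233+169)/733⌋ − ⌊(74·233+169)/733⌋ = ⌊17644/733⌋ − ⌊17411/733⌋ = 24 − 23 = 1
n=75: ⌊(76·233+169)/733⌋ − ⌊(75·233+169)/733⌋ = ⌊17877/733⌋ − ⌊17644/733⌋ = 24 − 24 = 0
n=76: ⌊(77·233+169)/733⌋ − ⌊(76·233+169)/733⌋ = ⌊18110/733⌋ − ⌊17877/733⌋ = 24 − 24 = 0
n=77: ⌊(78·233+169)/733⌋ − ⌊(77·233+169)/733⌋ = ⌊18343/733⌋ − ⌊18110/733⌋ = 25 − 24 = 1
n=78: ⌊(79·233+169)/733⌋ − ⌊(78·233+169)/733⌋ = ⌊18576/733⌋ − ⌊18343/733⌋ = 25 − 25 = 0
n=79: ⌊(80·233+169)/733⌋ − ⌊(79·233+169)/733⌋ = ⌊18809/733⌋ − ⌊18576/733⌋ = 25 − 25 = 0
n=80: ⌊(81·233+169)/733⌋ − ⌊(80·233+169)/733⌋ = ⌊19042/733⌋ − ⌊18809/733⌋ = 25 − 25 = 0
n=81: ⌊(82·233+169)/733⌋ − ⌊(81·233+169)/733⌋ = ⌊19275/733⌋ − ⌊19042/733⌋ = 26 − 25 = 1
n=82: ⌊(83·233+169)/733⌋ − ⌊(82·233+169)/733⌋ = ⌊19508/733⌋ − ⌊19275/733⌋ = 26 − 26 = 0
n=83: ⌊(84·233+169)/733⌋ − ⌊(83·233+169)/733⌋ = ⌊19741/733⌋ − ⌊19508/733⌋ = 26 − 26 = 0
n=84: ⌊(85·233+169)/733⌋ − ⌊(84·233+169)/733⌋ = ⌊19974/733⌋ − ⌊19741/733⌋ = 27 − 26 = 1
n=85: ⌊(86·233+169)/733⌋ − ⌊(85·233+169)/733⌋ = ⌊20207/733⌋ − ⌊19974/733⌋ = 27 − 27 = 0


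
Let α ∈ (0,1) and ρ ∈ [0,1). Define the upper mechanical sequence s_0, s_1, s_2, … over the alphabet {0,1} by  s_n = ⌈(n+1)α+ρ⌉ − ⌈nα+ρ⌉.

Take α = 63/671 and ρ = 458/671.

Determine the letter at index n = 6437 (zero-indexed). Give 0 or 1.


0

(n+1)α + ρ = (6438·63 + 458) / 671 = 406052/671
nα + ρ     = (6437·63 + 458) / 671 = 405989/671
⌈406052/671⌉ = 606,  ⌈405989/671⌉ = 606
s_{6437} = 606 − 606 = 0


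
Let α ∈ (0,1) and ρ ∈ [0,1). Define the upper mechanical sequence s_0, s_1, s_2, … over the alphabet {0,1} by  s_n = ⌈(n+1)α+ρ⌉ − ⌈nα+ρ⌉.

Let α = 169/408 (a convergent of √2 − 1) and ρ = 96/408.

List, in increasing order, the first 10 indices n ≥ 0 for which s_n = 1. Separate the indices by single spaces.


n=0: ⌈265/408⌉−⌈96/408⌉ = 1−1 = 0
n=1: ⌈434/408⌉−⌈265/408⌉ = 2−1 = 1  ← one
n=2: ⌈603/408⌉−⌈434/408⌉ = 2−2 = 0
n=3: ⌈772/408⌉−⌈603/408⌉ = 2−2 = 0
n=4: ⌈941/408⌉−⌈772/408⌉ = 3−2 = 1  ← one
n=5: ⌈1110/408⌉−⌈941/408⌉ = 3−3 = 0
n=6: ⌈1279/408⌉−⌈1110/408⌉ = 4−3 = 1  ← one
n=7: ⌈1448/408⌉−⌈1279/408⌉ = 4−4 = 0
n=8: ⌈1617/408⌉−⌈1448/408⌉ = 4−4 = 0
n=9: ⌈1786/408⌉−⌈1617/408⌉ = 5−4 = 1  ← one
n=10: ⌈1955/408⌉−⌈1786/408⌉ = 5−5 = 0
n=11: ⌈2124/408⌉−⌈1955/408⌉ = 6−5 = 1  ← one
n=12: ⌈2293/408⌉−⌈2124/408⌉ = 6−6 = 0
n=13: ⌈2462/408⌉−⌈2293/408⌉ = 7−6 = 1  ← one
n=14: ⌈2631/408⌉−⌈2462/408⌉ = 7−7 = 0
n=15: ⌈2800/408⌉−⌈2631/408⌉ = 7−7 = 0
n=16: ⌈2969/408⌉−⌈2800/408⌉ = 8−7 = 1  ← one
n=17: ⌈3138/408⌉−⌈2969/408⌉ = 8−8 = 0
n=18: ⌈3307/408⌉−⌈3138/408⌉ = 9−8 = 1  ← one
n=19: ⌈3476/408⌉−⌈3307/408⌉ = 9−9 = 0
n=20: ⌈3645/408⌉−⌈3476/408⌉ = 9−9 = 0
n=21: ⌈3814/408⌉−⌈3645/408⌉ = 10−9 = 1  ← one
n=22: ⌈3983/408⌉−⌈3814/408⌉ = 10−10 = 0
n=23: ⌈4152/408⌉−⌈3983/408⌉ = 11−10 = 1  ← one
positions of the first 10 ones: 1 4 6 9 11 13 16 18 21 23

1 4 6 9 11 13 16 18 21 23


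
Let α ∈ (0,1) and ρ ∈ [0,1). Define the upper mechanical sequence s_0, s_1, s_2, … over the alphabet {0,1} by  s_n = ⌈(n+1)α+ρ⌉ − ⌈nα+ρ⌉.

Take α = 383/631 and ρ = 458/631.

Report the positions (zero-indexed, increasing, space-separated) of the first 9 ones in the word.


0 2 3 5 7 8 10 11 13

n=0: ⌈841/631⌉−⌈458/631⌉ = 2−1 = 1  ← one
n=1: ⌈1224/631⌉−⌈841/631⌉ = 2−2 = 0
n=2: ⌈1607/631⌉−⌈1224/631⌉ = 3−2 = 1  ← one
n=3: ⌈1990/631⌉−⌈1607/631⌉ = 4−3 = 1  ← one
n=4: ⌈2373/631⌉−⌈1990/631⌉ = 4−4 = 0
n=5: ⌈2756/631⌉−⌈2373/631⌉ = 5−4 = 1  ← one
n=6: ⌈3139/631⌉−⌈2756/631⌉ = 5−5 = 0
n=7: ⌈3522/631⌉−⌈3139/631⌉ = 6−5 = 1  ← one
n=8: ⌈3905/631⌉−⌈3522/631⌉ = 7−6 = 1  ← one
n=9: ⌈4288/631⌉−⌈3905/631⌉ = 7−7 = 0
n=10: ⌈4671/631⌉−⌈4288/631⌉ = 8−7 = 1  ← one
n=11: ⌈5054/631⌉−⌈4671/631⌉ = 9−8 = 1  ← one
n=12: ⌈5437/631⌉−⌈5054/631⌉ = 9−9 = 0
n=13: ⌈5820/631⌉−⌈5437/631⌉ = 10−9 = 1  ← one
positions of the first 9 ones: 0 2 3 5 7 8 10 11 13


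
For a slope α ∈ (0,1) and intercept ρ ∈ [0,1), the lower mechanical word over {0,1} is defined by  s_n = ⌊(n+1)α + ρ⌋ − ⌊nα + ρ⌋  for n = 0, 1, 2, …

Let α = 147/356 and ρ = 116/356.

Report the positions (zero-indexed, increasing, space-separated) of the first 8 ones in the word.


1 4 6 8 11 13 16 18

n=0: ⌊263/356⌋−⌊116/356⌋ = 0−0 = 0
n=1: ⌊410/356⌋−⌊263/356⌋ = 1−0 = 1  ← one
n=2: ⌊557/356⌋−⌊410/356⌋ = 1−1 = 0
n=3: ⌊704/356⌋−⌊557/356⌋ = 1−1 = 0
n=4: ⌊851/356⌋−⌊704/356⌋ = 2−1 = 1  ← one
n=5: ⌊998/356⌋−⌊851/356⌋ = 2−2 = 0
n=6: ⌊1145/356⌋−⌊998/356⌋ = 3−2 = 1  ← one
n=7: ⌊1292/356⌋−⌊1145/356⌋ = 3−3 = 0
n=8: ⌊1439/356⌋−⌊1292/356⌋ = 4−3 = 1  ← one
n=9: ⌊1586/356⌋−⌊1439/356⌋ = 4−4 = 0
n=10: ⌊1733/356⌋−⌊1586/356⌋ = 4−4 = 0
n=11: ⌊1880/356⌋−⌊1733/356⌋ = 5−4 = 1  ← one
n=12: ⌊2027/356⌋−⌊1880/356⌋ = 5−5 = 0
n=13: ⌊2174/356⌋−⌊2027/356⌋ = 6−5 = 1  ← one
n=14: ⌊2321/356⌋−⌊2174/356⌋ = 6−6 = 0
n=15: ⌊2468/356⌋−⌊2321/356⌋ = 6−6 = 0
n=16: ⌊2615/356⌋−⌊2468/356⌋ = 7−6 = 1  ← one
n=17: ⌊2762/356⌋−⌊2615/356⌋ = 7−7 = 0
n=18: ⌊2909/356⌋−⌊2762/356⌋ = 8−7 = 1  ← one
positions of the first 8 ones: 1 4 6 8 11 13 16 18


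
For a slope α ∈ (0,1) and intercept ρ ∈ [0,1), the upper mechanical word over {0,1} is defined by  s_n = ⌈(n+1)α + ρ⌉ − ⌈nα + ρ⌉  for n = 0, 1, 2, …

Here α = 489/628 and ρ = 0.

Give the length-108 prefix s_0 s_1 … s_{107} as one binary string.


111101111011101111011101111011101111011101111011101111011101111011101111011101111011101111011101111011101111

n=0: ⌈(1·489)/628⌉ − ⌈(0·489)/628⌉ = ⌈489/628⌉ − ⌈0/628⌉ = 1 − 0 = 1
n=1: ⌈(2·489)/628⌉ − ⌈(1·489)/628⌉ = ⌈978/628⌉ − ⌈489/628⌉ = 2 − 1 = 1
n=2: ⌈(3·489)/628⌉ − ⌈(2·489)/628⌉ = ⌈1467/628⌉ − ⌈978/628⌉ = 3 − 2 = 1
n=3: ⌈(4·489)/628⌉ − ⌈(3·489)/628⌉ = ⌈1956/628⌉ − ⌈1467/628⌉ = 4 − 3 = 1
n=4: ⌈(5·489)/628⌉ − ⌈(4·489)/628⌉ = ⌈2445/628⌉ − ⌈1956/628⌉ = 4 − 4 = 0
n=5: ⌈(6·489)/628⌉ − ⌈(5·489)/628⌉ = ⌈2934/628⌉ − ⌈2445/628⌉ = 5 − 4 = 1
n=6: ⌈(7·489)/628⌉ − ⌈(6·489)/628⌉ = ⌈3423/628⌉ − ⌈2934/628⌉ = 6 − 5 = 1
n=7: ⌈(8·489)/628⌉ − ⌈(7·489)/628⌉ = ⌈3912/628⌉ − ⌈3423/628⌉ = 7 − 6 = 1
n=8: ⌈(9·489)/628⌉ − ⌈(8·489)/628⌉ = ⌈4401/628⌉ − ⌈3912/628⌉ = 8 − 7 = 1
n=9: ⌈(10·489)/628⌉ − ⌈(9·489)/628⌉ = ⌈4890/628⌉ − ⌈4401/628⌉ = 8 − 8 = 0
n=10: ⌈(11·489)/628⌉ − ⌈(10·489)/628⌉ = ⌈5379/628⌉ − ⌈4890/628⌉ = 9 − 8 = 1
n=11: ⌈(12·489)/628⌉ − ⌈(11·489)/628⌉ = ⌈5868/628⌉ − ⌈5379/628⌉ = 10 − 9 = 1
n=12: ⌈(13·489)/628⌉ − ⌈(12·489)/628⌉ = ⌈6357/628⌉ − ⌈5868/628⌉ = 11 − 10 = 1
n=13: ⌈(14·489)/628⌉ − ⌈(13·489)/628⌉ = ⌈6846/628⌉ − ⌈6357/628⌉ = 11 − 11 = 0
n=14: ⌈(15·489)/628⌉ − ⌈(14·489)/628⌉ = ⌈7335/628⌉ − ⌈6846/628⌉ = 12 − 11 = 1
n=15: ⌈(16·489)/628⌉ − ⌈(15·489)/628⌉ = ⌈7824/628⌉ − ⌈7335/628⌉ = 13 − 12 = 1
n=16: ⌈(17·489)/628⌉ − ⌈(16·489)/628⌉ = ⌈8313/628⌉ − ⌈7824/628⌉ = 14 − 13 = 1
n=17: ⌈(18·489)/628⌉ − ⌈(17·489)/628⌉ = ⌈8802/628⌉ − ⌈8313/628⌉ = 15 − 14 = 1
n=18: ⌈(19·489)/628⌉ − ⌈(18·489)/628⌉ = ⌈9291/628⌉ − ⌈8802/628⌉ = 15 − 15 = 0
n=19: ⌈(20·489)/628⌉ − ⌈(19·489)/628⌉ = ⌈9780/628⌉ − ⌈9291/628⌉ = 16 − 15 = 1
n=20: ⌈(21·489)/628⌉ − ⌈(20·489)/628⌉ = ⌈10269/628⌉ − ⌈9780/628⌉ = 17 − 16 = 1
n=21: ⌈(22·489)/628⌉ − ⌈(21·489)/628⌉ = ⌈10758/628⌉ − ⌈10269/628⌉ = 18 − 17 = 1
n=22: ⌈(23·489)/628⌉ − ⌈(22·489)/628⌉ = ⌈11247/628⌉ − ⌈10758/628⌉ = 18 − 18 = 0
n=23: ⌈(24·489)/628⌉ − ⌈(23·489)/628⌉ = ⌈11736/628⌉ − ⌈11247/628⌉ = 19 − 18 = 1
n=24: ⌈(25·489)/628⌉ − ⌈(24·489)/628⌉ = ⌈12225/628⌉ − ⌈11736/628⌉ = 20 − 19 = 1
n=25: ⌈(26·489)/628⌉ − ⌈(25·489)/628⌉ = ⌈12714/628⌉ − ⌈12225/628⌉ = 21 − 20 = 1
n=26: ⌈(27·489)/628⌉ − ⌈(26·489)/628⌉ = ⌈13203/628⌉ − ⌈12714/628⌉ = 22 − 21 = 1
n=27: ⌈(28·489)/628⌉ − ⌈(27·489)/628⌉ = ⌈13692/628⌉ − ⌈13203/628⌉ = 22 − 22 = 0
n=28: ⌈(29·489)/628⌉ − ⌈(28·489)/628⌉ = ⌈14181/628⌉ − ⌈13692/628⌉ = 23 − 22 = 1
n=29: ⌈(30·489)/628⌉ − ⌈(29·489)/628⌉ = ⌈14670/628⌉ − ⌈14181/628⌉ = 24 − 23 = 1
n=30: ⌈(31·489)/628⌉ − ⌈(30·489)/628⌉ = ⌈15159/628⌉ − ⌈14670/628⌉ = 25 − 24 = 1
n=31: ⌈(32·489)/628⌉ − ⌈(31·489)/628⌉ = ⌈15648/628⌉ − ⌈15159/628⌉ = 25 − 25 = 0
n=32: ⌈(33·489)/628⌉ − ⌈(32·489)/628⌉ = ⌈16137/628⌉ − ⌈15648/628⌉ = 26 − 25 = 1
n=33: ⌈(34·489)/628⌉ − ⌈(33·489)/628⌉ = ⌈16626/628⌉ − ⌈16137/628⌉ = 27 − 26 = 1
n=34: ⌈(35·489)/628⌉ − ⌈(34·489)/628⌉ = ⌈17115/628⌉ − ⌈16626/628⌉ = 28 − 27 = 1
n=35: ⌈(36·489)/628⌉ − ⌈(35·489)/628⌉ = ⌈17604/628⌉ − ⌈17115/628⌉ = 29 − 28 = 1
n=36: ⌈(37·489)/628⌉ − ⌈(36·489)/628⌉ = ⌈18093/628⌉ − ⌈17604/628⌉ = 29 − 29 = 0
n=37: ⌈(38·489)/628⌉ − ⌈(37·489)/628⌉ = ⌈18582/628⌉ − ⌈18093/628⌉ = 30 − 29 = 1
n=38: ⌈(39·489)/628⌉ − ⌈(38·489)/628⌉ = ⌈19071/628⌉ − ⌈18582/628⌉ = 31 − 30 = 1
n=39: ⌈(40·489)/628⌉ − ⌈(39·489)/628⌉ = ⌈19560/628⌉ − ⌈19071/628⌉ = 32 − 31 = 1
n=40: ⌈(41·489)/628⌉ − ⌈(40·489)/628⌉ = ⌈20049/628⌉ − ⌈19560/628⌉ = 32 − 32 = 0
n=41: ⌈(42·489)/628⌉ − ⌈(41·489)/628⌉ = ⌈20538/628⌉ − ⌈20049/628⌉ = 33 − 32 = 1
n=42: ⌈(43·489)/628⌉ − ⌈(42·489)/628⌉ = ⌈21027/628⌉ − ⌈20538/628⌉ = 34 − 33 = 1
n=43: ⌈(44·489)/628⌉ − ⌈(43·489)/628⌉ = ⌈21516/628⌉ − ⌈21027/628⌉ = 35 − 34 = 1
n=44: ⌈(45·489)/628⌉ − ⌈(44·489)/628⌉ = ⌈22005/628⌉ − ⌈21516/628⌉ = 36 − 35 = 1
n=45: ⌈(46·489)/628⌉ − ⌈(45·489)/628⌉ = ⌈22494/628⌉ − ⌈22005/628⌉ = 36 − 36 = 0
n=46: ⌈(47·489)/628⌉ − ⌈(46·489)/628⌉ = ⌈22983/628⌉ − ⌈22494/628⌉ = 37 − 36 = 1
n=47: ⌈(48·489)/628⌉ − ⌈(47·489)/628⌉ = ⌈23472/628⌉ − ⌈22983/628⌉ = 38 − 37 = 1
n=48: ⌈(49·489)/628⌉ − ⌈(48·489)/628⌉ = ⌈23961/628⌉ − ⌈23472/628⌉ = 39 − 38 = 1
n=49: ⌈(50·489)/628⌉ − ⌈(49·489)/628⌉ = ⌈24450/628⌉ − ⌈23961/628⌉ = 39 − 39 = 0
n=50: ⌈(51·489)/628⌉ − ⌈(50·489)/628⌉ = ⌈24939/628⌉ − ⌈24450/628⌉ = 40 − 39 = 1
n=51: ⌈(52·489)/628⌉ − ⌈(51·489)/628⌉ = ⌈25428/628⌉ − ⌈24939/628⌉ = 41 − 40 = 1
n=52: ⌈(53·489)/628⌉ − ⌈(52·489)/628⌉ = ⌈25917/628⌉ − ⌈25428/628⌉ = 42 − 41 = 1
n=53: ⌈(54·489)/628⌉ − ⌈(53·489)/628⌉ = ⌈26406/628⌉ − ⌈25917/628⌉ = 43 − 42 = 1
n=54: ⌈(55·489)/628⌉ − ⌈(54·489)/628⌉ = ⌈26895/628⌉ − ⌈26406/628⌉ = 43 − 43 = 0
n=55: ⌈(56·489)/628⌉ − ⌈(55·489)/628⌉ = ⌈27384/628⌉ − ⌈26895/628⌉ = 44 − 43 = 1
n=56: ⌈(57·489)/628⌉ − ⌈(56·489)/628⌉ = ⌈27873/628⌉ − ⌈27384/628⌉ = 45 − 44 = 1
n=57: ⌈(58·489)/628⌉ − ⌈(57·489)/628⌉ = ⌈28362/628⌉ − ⌈27873/628⌉ = 46 − 45 = 1
n=58: ⌈(59·489)/628⌉ − ⌈(58·489)/628⌉ = ⌈28851/628⌉ − ⌈28362/628⌉ = 46 − 46 = 0
n=59: ⌈(60·489)/628⌉ − ⌈(59·489)/628⌉ = ⌈29340/628⌉ − ⌈28851/628⌉ = 47 − 46 = 1
n=60: ⌈(61·489)/628⌉ − ⌈(60·489)/628⌉ = ⌈29829/628⌉ − ⌈29340/628⌉ = 48 − 47 = 1
n=61: ⌈(62·489)/628⌉ − ⌈(61·489)/628⌉ = ⌈30318/628⌉ − ⌈29829/628⌉ = 49 − 48 = 1
n=62: ⌈(63·489)/628⌉ − ⌈(62·489)/628⌉ = ⌈30807/628⌉ − ⌈30318/628⌉ = 50 − 49 = 1
n=63: ⌈(64·489)/628⌉ − ⌈(63·489)/628⌉ = ⌈31296/628⌉ − ⌈30807/628⌉ = 50 − 50 = 0
n=64: ⌈(65·489)/628⌉ − ⌈(64·489)/628⌉ = ⌈31785/628⌉ − ⌈31296/628⌉ = 51 − 50 = 1
n=65: ⌈(66·489)/628⌉ − ⌈(65·489)/628⌉ = ⌈32274/628⌉ − ⌈31785/628⌉ = 52 − 51 = 1
n=66: ⌈(67·489)/628⌉ − ⌈(66·489)/628⌉ = ⌈32763/628⌉ − ⌈32274/628⌉ = 53 − 52 = 1
n=67: ⌈(68·489)/628⌉ − ⌈(67·489)/628⌉ = ⌈33252/628⌉ − ⌈32763/628⌉ = 53 − 53 = 0
n=68: ⌈(69·489)/628⌉ − ⌈(68·489)/628⌉ = ⌈33741/628⌉ − ⌈33252/628⌉ = 54 − 53 = 1
n=69: ⌈(70·489)/628⌉ − ⌈(69·489)/628⌉ = ⌈34230/628⌉ − ⌈33741/628⌉ = 55 − 54 = 1
n=70: ⌈(71·489)/628⌉ − ⌈(70·489)/628⌉ = ⌈34719/628⌉ − ⌈34230/628⌉ = 56 − 55 = 1
n=71: ⌈(72·489)/628⌉ − ⌈(71·489)/628⌉ = ⌈35208/628⌉ − ⌈34719/628⌉ = 57 − 56 = 1
n=72: ⌈(73·489)/628⌉ − ⌈(72·489)/628⌉ = ⌈35697/628⌉ − ⌈35208/628⌉ = 57 − 57 = 0
n=73: ⌈(74·489)/628⌉ − ⌈(73·489)/628⌉ = ⌈36186/628⌉ − ⌈35697/628⌉ = 58 − 57 = 1
n=74: ⌈(75·489)/628⌉ − ⌈(74·489)/628⌉ = ⌈36675/628⌉ − ⌈36186/628⌉ = 59 − 58 = 1
n=75: ⌈(76·489)/628⌉ − ⌈(75·489)/628⌉ = ⌈37164/628⌉ − ⌈36675/628⌉ = 60 − 59 = 1
n=76: ⌈(77·489)/628⌉ − ⌈(76·489)/628⌉ = ⌈37653/628⌉ − ⌈37164/628⌉ = 60 − 60 = 0
n=77: ⌈(78·489)/628⌉ − ⌈(77·489)/628⌉ = ⌈38142/628⌉ − ⌈37653/628⌉ = 61 − 60 = 1
n=78: ⌈(79·489)/628⌉ − ⌈(78·489)/628⌉ = ⌈38631/628⌉ − ⌈38142/628⌉ = 62 − 61 = 1
n=79: ⌈(80·489)/628⌉ − ⌈(79·489)/628⌉ = ⌈39120/628⌉ − ⌈38631/628⌉ = 63 − 62 = 1
n=80: ⌈(81·489)/628⌉ − ⌈(80·489)/628⌉ = ⌈39609/628⌉ − ⌈39120/628⌉ = 64 − 63 = 1
n=81: ⌈(82·489)/628⌉ − ⌈(81·489)/628⌉ = ⌈40098/628⌉ − ⌈39609/628⌉ = 64 − 64 = 0
n=82: ⌈(83·489)/628⌉ − ⌈(82·489)/628⌉ = ⌈40587/628⌉ − ⌈40098/628⌉ = 65 − 64 = 1
n=83: ⌈(84·489)/628⌉ − ⌈(83·489)/628⌉ = ⌈41076/628⌉ − ⌈40587/628⌉ = 66 − 65 = 1
n=84: ⌈(85·489)/628⌉ − ⌈(84·489)/628⌉ = ⌈41565/628⌉ − ⌈41076/628⌉ = 67 − 66 = 1
n=85: ⌈(86·489)/628⌉ − ⌈(85·489)/628⌉ = ⌈42054/628⌉ − ⌈41565/628⌉ = 67 − 67 = 0
n=86: ⌈(87·489)/628⌉ − ⌈(86·489)/628⌉ = ⌈42543/628⌉ − ⌈42054/628⌉ = 68 − 67 = 1
n=87: ⌈(88·489)/628⌉ − ⌈(87·489)/628⌉ = ⌈43032/628⌉ − ⌈42543/628⌉ = 69 − 68 = 1
n=88: ⌈(89·489)/628⌉ − ⌈(88·489)/628⌉ = ⌈43521/628⌉ − ⌈43032/628⌉ = 70 − 69 = 1
n=89: ⌈(90·489)/628⌉ − ⌈(89·489)/628⌉ = ⌈44010/628⌉ − ⌈43521/628⌉ = 71 − 70 = 1
n=90: ⌈(91·489)/628⌉ − ⌈(90·489)/628⌉ = ⌈44499/628⌉ − ⌈44010/628⌉ = 71 − 71 = 0
n=91: ⌈(92·489)/628⌉ − ⌈(91·489)/628⌉ = ⌈44988/628⌉ − ⌈44499/628⌉ = 72 − 71 = 1
n=92: ⌈(93·489)/628⌉ − ⌈(92·489)/628⌉ = ⌈45477/628⌉ − ⌈44988/628⌉ = 73 − 72 = 1
n=93: ⌈(94·489)/628⌉ − ⌈(93·489)/628⌉ = ⌈45966/628⌉ − ⌈45477/628⌉ = 74 − 73 = 1
n=94: ⌈(95·489)/628⌉ − ⌈(94·489)/628⌉ = ⌈46455/628⌉ − ⌈45966/628⌉ = 74 − 74 = 0
n=95: ⌈(96·489)/628⌉ − ⌈(95·489)/628⌉ = ⌈46944/628⌉ − ⌈46455/628⌉ = 75 − 74 = 1
n=96: ⌈(97·489)/628⌉ − ⌈(96·489)/628⌉ = ⌈47433/628⌉ − ⌈46944/628⌉ = 76 − 75 = 1
n=97: ⌈(98·489)/628⌉ − ⌈(97·489)/628⌉ = ⌈47922/628⌉ − ⌈47433/628⌉ = 77 − 76 = 1
n=98: ⌈(99·489)/628⌉ − ⌈(98·489)/628⌉ = ⌈48411/628⌉ − ⌈47922/628⌉ = 78 − 77 = 1
n=99: ⌈(100·489)/628⌉ − ⌈(99·489)/628⌉ = ⌈48900/628⌉ − ⌈48411/628⌉ = 78 − 78 = 0
n=100: ⌈(101·489)/628⌉ − ⌈(100·489)/628⌉ = ⌈49389/628⌉ − ⌈48900/628⌉ = 79 − 78 = 1
n=101: ⌈(102·489)/628⌉ − ⌈(101·489)/628⌉ = ⌈49878/628⌉ − ⌈49389/628⌉ = 80 − 79 = 1
n=102: ⌈(103·489)/628⌉ − ⌈(102·489)/628⌉ = ⌈50367/628⌉ − ⌈49878/628⌉ = 81 − 80 = 1
n=103: ⌈(104·489)/628⌉ − ⌈(103·489)/628⌉ = ⌈50856/628⌉ − ⌈50367/628⌉ = 81 − 81 = 0
n=104: ⌈(105·489)/628⌉ − ⌈(104·489)/628⌉ = ⌈51345/628⌉ − ⌈50856/628⌉ = 82 − 81 = 1
n=105: ⌈(106·489)/628⌉ − ⌈(105·489)/628⌉ = ⌈51834/628⌉ − ⌈51345/628⌉ = 83 − 82 = 1
n=106: ⌈(107·489)/628⌉ − ⌈(106·489)/628⌉ = ⌈52323/628⌉ − ⌈51834/628⌉ = 84 − 83 = 1
n=107: ⌈(108·489)/628⌉ − ⌈(107·489)/628⌉ = ⌈52812/628⌉ − ⌈52323/628⌉ = 85 − 84 = 1


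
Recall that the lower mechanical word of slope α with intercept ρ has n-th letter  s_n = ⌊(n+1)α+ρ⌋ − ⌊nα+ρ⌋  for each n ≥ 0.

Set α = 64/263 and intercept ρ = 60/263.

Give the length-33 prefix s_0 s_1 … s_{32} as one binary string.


n=0: ⌊(1·64+60)/263⌋ − ⌊(0·64+60)/263⌋ = ⌊124/263⌋ − ⌊60/263⌋ = 0 − 0 = 0
n=1: ⌊(2·64+60)/263⌋ − ⌊(1·64+60)/263⌋ = ⌊188/263⌋ − ⌊124/263⌋ = 0 − 0 = 0
n=2: ⌊(3·64+60)/263⌋ − ⌊(2·64+60)/263⌋ = ⌊252/263⌋ − ⌊188/263⌋ = 0 − 0 = 0
n=3: ⌊(4·64+60)/263⌋ − ⌊(3·64+60)/263⌋ = ⌊316/263⌋ − ⌊252/263⌋ = 1 − 0 = 1
n=4: ⌊(5·64+60)/263⌋ − ⌊(4·64+60)/263⌋ = ⌊380/263⌋ − ⌊316/263⌋ = 1 − 1 = 0
n=5: ⌊(6·64+60)/263⌋ − ⌊(5·64+60)/263⌋ = ⌊444/263⌋ − ⌊380/263⌋ = 1 − 1 = 0
n=6: ⌊(7·64+60)/263⌋ − ⌊(6·64+60)/263⌋ = ⌊508/263⌋ − ⌊444/263⌋ = 1 − 1 = 0
n=7: ⌊(8·64+60)/263⌋ − ⌊(7·64+60)/263⌋ = ⌊572/263⌋ − ⌊508/263⌋ = 2 − 1 = 1
n=8: ⌊(9·64+60)/263⌋ − ⌊(8·64+60)/263⌋ = ⌊636/263⌋ − ⌊572/263⌋ = 2 − 2 = 0
n=9: ⌊(10·64+60)/263⌋ − ⌊(9·64+60)/263⌋ = ⌊700/263⌋ − ⌊636/263⌋ = 2 − 2 = 0
n=10: ⌊(11·64+60)/263⌋ − ⌊(10·64+60)/263⌋ = ⌊764/263⌋ − ⌊700/263⌋ = 2 − 2 = 0
n=11: ⌊(12·64+60)/263⌋ − ⌊(11·64+60)/263⌋ = ⌊828/263⌋ − ⌊764/263⌋ = 3 − 2 = 1
n=12: ⌊(13·64+60)/263⌋ − ⌊(12·64+60)/263⌋ = ⌊892/263⌋ − ⌊828/263⌋ = 3 − 3 = 0
n=13: ⌊(14·64+60)/263⌋ − ⌊(13·64+60)/263⌋ = ⌊956/263⌋ − ⌊892/263⌋ = 3 − 3 = 0
n=14: ⌊(15·64+60)/263⌋ − ⌊(14·64+60)/263⌋ = ⌊1020/263⌋ − ⌊956/263⌋ = 3 − 3 = 0
n=15: ⌊(16·64+60)/263⌋ − ⌊(15·64+60)/263⌋ = ⌊1084/263⌋ − ⌊1020/263⌋ = 4 − 3 = 1
n=16: ⌊(17·64+60)/263⌋ − ⌊(16·64+60)/263⌋ = ⌊1148/263⌋ − ⌊1084/263⌋ = 4 − 4 = 0
n=17: ⌊(18·64+60)/263⌋ − ⌊(17·64+60)/263⌋ = ⌊1212/263⌋ − ⌊1148/263⌋ = 4 − 4 = 0
n=18: ⌊(19·64+60)/263⌋ − ⌊(18·64+60)/263⌋ = ⌊1276/263⌋ − ⌊1212/263⌋ = 4 − 4 = 0
n=19: ⌊(20·64+60)/263⌋ − ⌊(19·64+60)/263⌋ = ⌊1340/263⌋ − ⌊1276/263⌋ = 5 − 4 = 1
n=20: ⌊(21·64+60)/263⌋ − ⌊(20·64+60)/263⌋ = ⌊1404/263⌋ − ⌊1340/263⌋ = 5 − 5 = 0
n=21: ⌊(22·64+60)/263⌋ − ⌊(21·64+60)/263⌋ = ⌊1468/263⌋ − ⌊1404/263⌋ = 5 − 5 = 0
n=22: ⌊(23·64+60)/263⌋ − ⌊(22·64+60)/263⌋ = ⌊1532/263⌋ − ⌊1468/263⌋ = 5 − 5 = 0
n=23: ⌊(24·64+60)/263⌋ − ⌊(23·64+60)/263⌋ = ⌊1596/263⌋ − ⌊1532/263⌋ = 6 − 5 = 1
n=24: ⌊(25·64+60)/263⌋ − ⌊(24·64+60)/263⌋ = ⌊1660/263⌋ − ⌊1596/263⌋ = 6 − 6 = 0
n=25: ⌊(26·64+60)/263⌋ − ⌊(25·64+60)/263⌋ = ⌊1724/263⌋ − ⌊1660/263⌋ = 6 − 6 = 0
n=26: ⌊(27·64+60)/263⌋ − ⌊(26·64+60)/263⌋ = ⌊1788/263⌋ − ⌊1724/263⌋ = 6 − 6 = 0
n=27: ⌊(28·64+60)/263⌋ − ⌊(27·64+60)/263⌋ = ⌊1852/263⌋ − ⌊1788/263⌋ = 7 − 6 = 1
n=28: ⌊(29·64+60)/263⌋ − ⌊(28·64+60)/263⌋ = ⌊1916/263⌋ − ⌊1852/263⌋ = 7 − 7 = 0
n=29: ⌊(30·64+60)/263⌋ − ⌊(29·64+60)/263⌋ = ⌊1980/263⌋ − ⌊1916/263⌋ = 7 − 7 = 0
n=30: ⌊(31·64+60)/263⌋ − ⌊(30·64+60)/263⌋ = ⌊2044/263⌋ − ⌊1980/263⌋ = 7 − 7 = 0
n=31: ⌊(32·64+60)/263⌋ − ⌊(31·64+60)/263⌋ = ⌊2108/263⌋ − ⌊2044/263⌋ = 8 − 7 = 1
n=32: ⌊(33·64+60)/263⌋ − ⌊(32·64+60)/263⌋ = ⌊2172/263⌋ − ⌊2108/263⌋ = 8 − 8 = 0

000100010001000100010001000100010


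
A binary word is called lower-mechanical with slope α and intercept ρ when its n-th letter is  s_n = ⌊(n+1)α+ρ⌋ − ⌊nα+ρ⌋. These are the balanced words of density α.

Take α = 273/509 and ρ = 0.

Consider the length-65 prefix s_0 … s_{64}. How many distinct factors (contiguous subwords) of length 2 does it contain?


t_n = ⌊(n·273)/509⌋ for n = 0 … 65:
  n=0…9: ⌊0/509⌋=0 ⌊273/509⌋=0 ⌊546/509⌋=1 ⌊819/509⌋=1 ⌊1092/509⌋=2 ⌊1365/509⌋=2 ⌊1638/509⌋=3 ⌊1911/509⌋=3 ⌊2184/509⌋=4 ⌊2457/509⌋=4
  n=10…19: ⌊2730/509⌋=5 ⌊3003/509⌋=5 ⌊3276/509⌋=6 ⌊3549/509⌋=6 ⌊3822/509⌋=7 ⌊4095/509⌋=8 ⌊4368/509⌋=8 ⌊4641/509⌋=9 ⌊4914/509⌋=9 ⌊5187/509⌋=10
  n=20…29: ⌊5460/509⌋=10 ⌊5733/509⌋=11 ⌊6006/509⌋=11 ⌊6279/509⌋=12 ⌊6552/509⌋=12 ⌊6825/509⌋=13 ⌊7098/509⌋=13 ⌊7371/509⌋=14 ⌊7644/509⌋=15 ⌊7917/509⌋=15
  n=30…39: ⌊8190/509⌋=16 ⌊8463/509⌋=16 ⌊8736/509⌋=17 ⌊9009/509⌋=17 ⌊9282/509⌋=18 ⌊9555/509⌋=18 ⌊9828/509⌋=19 ⌊10101/509⌋=19 ⌊10374/509⌋=20 ⌊10647/509⌋=20
  n=40…49: ⌊10920/509⌋=21 ⌊11193/509⌋=21 ⌊11466/509⌋=22 ⌊11739/509⌋=23 ⌊12012/509⌋=23 ⌊12285/509⌋=24 ⌊12558/509⌋=24 ⌊12831/509⌋=25 ⌊13104/509⌋=25 ⌊13377/509⌋=26
  n=50…59: ⌊13650/509⌋=26 ⌊13923/509⌋=27 ⌊14196/509⌋=27 ⌊14469/509⌋=28 ⌊14742/509⌋=28 ⌊15015/509⌋=29 ⌊15288/509⌋=30 ⌊15561/509⌋=30 ⌊15834/509⌋=31 ⌊16107/509⌋=31
  n=60…65: ⌊16380/509⌋=32 ⌊16653/509⌋=32 ⌊16926/509⌋=33 ⌊17199/509⌋=33 ⌊17472/509⌋=34 ⌊17745/509⌋=34
s_n = t_(n+1) − t_n for n = 0 … 64 gives
prefix = 01010101010101101010101010110101010101010110101010101011010101010
slide a length-2 window over [0..1] … [63..64] (64 windows); first occurrence of each distinct factor:
  [  0..  1] 01
  [  1..  2] 10
  [ 13.. 14] 11
  (the other 61 windows repeat one of these)
distinct factors: {01, 10, 11}
count = 3  (Sturmian bound for length 2 is 3)

3


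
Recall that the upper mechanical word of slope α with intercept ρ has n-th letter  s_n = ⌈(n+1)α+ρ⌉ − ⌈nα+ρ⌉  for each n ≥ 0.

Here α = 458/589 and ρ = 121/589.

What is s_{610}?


1

(n+1)α + ρ = (611·458 + 121) / 589 = 279959/589
nα + ρ     = (610·458 + 121) / 589 = 279501/589
⌈279959/589⌉ = 476,  ⌈279501/589⌉ = 475
s_{610} = 476 − 475 = 1


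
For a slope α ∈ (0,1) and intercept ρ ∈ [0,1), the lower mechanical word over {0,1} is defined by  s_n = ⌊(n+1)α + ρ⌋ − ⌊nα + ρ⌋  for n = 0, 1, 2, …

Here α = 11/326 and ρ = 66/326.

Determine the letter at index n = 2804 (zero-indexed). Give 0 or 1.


0

(n+1)α + ρ = (2805·11 + 66) / 326 = 30921/326
nα + ρ     = (2804·11 + 66) / 326 = 30910/326
⌊30921/326⌋ = 94,  ⌊30910/326⌋ = 94
s_{2804} = 94 − 94 = 0


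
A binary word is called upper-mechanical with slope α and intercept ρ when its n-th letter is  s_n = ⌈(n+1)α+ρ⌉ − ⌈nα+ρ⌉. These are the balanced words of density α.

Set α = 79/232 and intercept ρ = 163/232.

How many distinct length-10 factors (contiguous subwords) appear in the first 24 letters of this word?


3

t_n = ⌈(n·79+163)/232⌉ for n = 0 … 24:
  n=0…9: ⌈163/232⌉=1 ⌈242/232⌉=2 ⌈321/232⌉=2 ⌈400/232⌉=2 ⌈479/232⌉=3 ⌈558/232⌉=3 ⌈637/232⌉=3 ⌈716/232⌉=4 ⌈795/232⌉=4 ⌈874/232⌉=4
  n=10…19: ⌈953/232⌉=5 ⌈1032/232⌉=5 ⌈1111/232⌉=5 ⌈1190/232⌉=6 ⌈1269/232⌉=6 ⌈1348/232⌉=6 ⌈1427/232⌉=7 ⌈1506/232⌉=7 ⌈1585/232⌉=7 ⌈1664/232⌉=8
  n=20…24: ⌈1743/232⌉=8 ⌈1822/232⌉=8 ⌈1901/232⌉=9 ⌈1980/232⌉=9 ⌈2059/232⌉=9
s_n = t_(n+1) − t_n for n = 0 … 23 gives
prefix = 100100100100100100100100
slide a length-10 window over [0..9] … [14..23] (15 windows); first occurrence of each distinct factor:
  [  0..  9] 1001001001
  [  1.. 10] 0010010010
  [  2.. 11] 0100100100
  (the other 12 windows repeat one of these)
distinct factors: {0010010010, 0100100100, 1001001001}
count = 3  (Sturmian bound for length 10 is 11)


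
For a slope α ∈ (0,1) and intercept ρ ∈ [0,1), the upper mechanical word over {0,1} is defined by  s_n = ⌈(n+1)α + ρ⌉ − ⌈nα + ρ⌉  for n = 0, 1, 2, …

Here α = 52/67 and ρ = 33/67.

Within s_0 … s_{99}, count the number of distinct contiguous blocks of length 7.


t_n = ⌈(n·52+33)/67⌉ for n = 0 … 100:
  n=0…9: ⌈33/67⌉=1 ⌈85/67⌉=2 ⌈137/67⌉=3 ⌈189/67⌉=3 ⌈241/67⌉=4 ⌈293/67⌉=5 ⌈345/67⌉=6 ⌈397/67⌉=6 ⌈449/67⌉=7 ⌈501/67⌉=8
  n=10…19: ⌈553/67⌉=9 ⌈605/67⌉=10 ⌈657/67⌉=10 ⌈709/67⌉=11 ⌈761/67⌉=12 ⌈813/67⌉=13 ⌈865/67⌉=13 ⌈917/67⌉=14 ⌈969/67⌉=15 ⌈1021/67⌉=16
  n=20…29: ⌈1073/67⌉=17 ⌈1125/67⌉=17 ⌈1177/67⌉=18 ⌈1229/67⌉=19 ⌈1281/67⌉=20 ⌈1333/67⌉=20 ⌈1385/67⌉=21 ⌈1437/67⌉=22 ⌈1489/67⌉=23 ⌈1541/67⌉=23
  n=30…39: ⌈1593/67⌉=24 ⌈1645/67⌉=25 ⌈1697/67⌉=26 ⌈1749/67⌉=27 ⌈1801/67⌉=27 ⌈1853/67⌉=28 ⌈1905/67⌉=29 ⌈1957/67⌉=30 ⌈2009/67⌉=30 ⌈2061/67⌉=31
  n=40…49: ⌈2113/67⌉=32 ⌈2165/67⌉=33 ⌈2217/67⌉=34 ⌈2269/67⌉=34 ⌈2321/67⌉=35 ⌈2373/67⌉=36 ⌈2425/67⌉=37 ⌈2477/67⌉=37 ⌈2529/67⌉=38 ⌈2581/67⌉=39
  n=50…59: ⌈2633/67⌉=40 ⌈2685/67⌉=41 ⌈2737/67⌉=41 ⌈2789/67⌉=42 ⌈2841/67⌉=43 ⌈2893/67⌉=44 ⌈2945/67⌉=44 ⌈2997/67⌉=45 ⌈3049/67⌉=46 ⌈3101/67⌉=47
  n=60…69: ⌈3153/67⌉=48 ⌈3205/67⌉=48 ⌈3257/67⌉=49 ⌈3309/67⌉=50 ⌈3361/67⌉=51 ⌈3413/67⌉=51 ⌈3465/67⌉=52 ⌈3517/67⌉=53 ⌈3569/67⌉=54 ⌈3621/67⌉=55
  n=70…79: ⌈3673/67⌉=55 ⌈3725/67⌉=56 ⌈3777/67⌉=57 ⌈3829/67⌉=58 ⌈3881/67⌉=58 ⌈3933/67⌉=59 ⌈3985/67⌉=60 ⌈4037/67⌉=61 ⌈4089/67⌉=62 ⌈4141/67⌉=62
  n=80…89: ⌈4193/67⌉=63 ⌈4245/67⌉=64 ⌈4297/67⌉=65 ⌈4349/67⌉=65 ⌈4401/67⌉=66 ⌈4453/67⌉=67 ⌈4505/67⌉=68 ⌈4557/67⌉=69 ⌈4609/67⌉=69 ⌈4661/67⌉=70
  n=90…99: ⌈4713/67⌉=71 ⌈4765/67⌉=72 ⌈4817/67⌉=72 ⌈4869/67⌉=73 ⌈4921/67⌉=74 ⌈4973/67⌉=75 ⌈5025/67⌉=75 ⌈5077/67⌉=76 ⌈5129/67⌉=77 ⌈5181/67⌉=78
  n=100: ⌈5233/67⌉=79
s_n = t_(n+1) − t_n for n = 0 … 99 gives
prefix = 1101110111101110111101110111011110111011110111011110111011110111011110111011110111011110111011101111
slide a length-7 window over [0..6] … [93..99] (94 windows); first occurrence of each distinct factor:
  [  0..  6] 1101110
  [  1..  7] 1011101
  [  2..  8] 0111011
  [  3..  9] 1110111
  [  4.. 10] 1101111
  [  5.. 11] 1011110
  [  6.. 12] 0111101
  [  7.. 13] 1111011
  (the other 86 windows repeat one of these)
distinct factors: {0111011, 0111101, 1011101, 1011110, 1101110, 1101111, 1110111, 1111011}
count = 8  (Sturmian bound for length 7 is 8)

8


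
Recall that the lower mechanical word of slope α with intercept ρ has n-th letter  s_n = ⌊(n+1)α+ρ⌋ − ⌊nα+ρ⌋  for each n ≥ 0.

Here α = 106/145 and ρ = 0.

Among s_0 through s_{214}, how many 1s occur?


157

#1s = Σ_{n=0}^{214} s_n = Σ_{n=0}^{214} (⌊(n+1)α+ρ⌋ − ⌊nα+ρ⌋)
the sum telescopes: every ⌊nα+ρ⌋ with 0 < n < 215 appears once with + and once with −, leaving ⌊215α+ρ⌋ − ⌊0·α+ρ⌋
215α + ρ = (215·106) / 145 = 22790/145
ρ = 0/145
⌊22790/145⌋ = 157,  ⌊0/145⌋ = 0
#1s = 157 − 0 = 157


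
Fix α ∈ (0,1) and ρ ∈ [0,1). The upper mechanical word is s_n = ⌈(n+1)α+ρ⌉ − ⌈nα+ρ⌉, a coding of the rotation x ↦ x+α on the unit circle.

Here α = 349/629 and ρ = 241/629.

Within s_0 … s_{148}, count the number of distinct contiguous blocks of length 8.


t_n = ⌈(n·349+241)/629⌉ for n = 0 … 149:
  n=0…9: ⌈241/629⌉=1 ⌈590/629⌉=1 ⌈939/629⌉=2 ⌈1288/629⌉=3 ⌈1637/629⌉=3 ⌈1986/629⌉=4 ⌈2335/629⌉=4 ⌈2684/629⌉=5 ⌈3033/629⌉=5 ⌈3382/629⌉=6
  n=10…19: ⌈3731/629⌉=6 ⌈4080/629⌉=7 ⌈4429/629⌉=8 ⌈4778/629⌉=8 ⌈5127/629⌉=9 ⌈5476/629⌉=9 ⌈5825/629⌉=10 ⌈6174/629⌉=10 ⌈6523/629⌉=11 ⌈6872/629⌉=11
  n=20…29: ⌈7221/629⌉=12 ⌈7570/629⌉=13 ⌈7919/629⌉=13 ⌈8268/629⌉=14 ⌈8617/629⌉=14 ⌈8966/629⌉=15 ⌈9315/629⌉=15 ⌈9664/629⌉=16 ⌈10013/629⌉=16 ⌈10362/629⌉=17
  n=30…39: ⌈10711/629⌉=18 ⌈11060/629⌉=18 ⌈11409/629⌉=19 ⌈11758/629⌉=19 ⌈12107/629⌉=20 ⌈12456/629⌉=20 ⌈12805/629⌉=21 ⌈13154/629⌉=21 ⌈13503/629⌉=22 ⌈13852/629⌉=23
  n=40…49: ⌈14201/629⌉=23 ⌈14550/629⌉=24 ⌈14899/629⌉=24 ⌈15248/629⌉=25 ⌈15597/629⌉=25 ⌈15946/629⌉=26 ⌈16295/629⌉=26 ⌈16644/629⌉=27 ⌈16993/629⌉=28 ⌈17342/629⌉=28
  n=50…59: ⌈17691/629⌉=29 ⌈18040/629⌉=29 ⌈18389/629⌉=30 ⌈18738/629⌉=30 ⌈19087/629⌉=31 ⌈19436/629⌉=31 ⌈19785/629⌉=32 ⌈20134/629⌉=33 ⌈20483/629⌉=33 ⌈20832/629⌉=34
  n=60…69: ⌈21181/629⌉=34 ⌈21530/629⌉=35 ⌈21879/629⌉=35 ⌈22228/629⌉=36 ⌈22577/629⌉=36 ⌈22926/629⌉=37 ⌈23275/629⌉=38 ⌈23624/629⌉=38 ⌈23973/629⌉=39 ⌈24322/629⌉=39
  n=70…79: ⌈24671/629⌉=40 ⌈25020/629⌉=40 ⌈25369/629⌉=41 ⌈25718/629⌉=41 ⌈26067/629⌉=42 ⌈26416/629⌉=42 ⌈26765/629⌉=43 ⌈27114/629⌉=44 ⌈27463/629⌉=44 ⌈27812/629⌉=45
  n=80…89: ⌈28161/629⌉=45 ⌈28510/629⌉=46 ⌈28859/629⌉=46 ⌈29208/629⌉=47 ⌈29557/629⌉=47 ⌈29906/629⌉=48 ⌈30255/629⌉=49 ⌈30604/629⌉=49 ⌈30953/629⌉=50 ⌈31302/629⌉=50
  n=90…99: ⌈31651/629⌉=51 ⌈32000/629⌉=51 ⌈32349/629⌉=52 ⌈32698/629⌉=52 ⌈33047/629⌉=53 ⌈33396/629⌉=54 ⌈33745/629⌉=54 ⌈34094/629⌉=55 ⌈34443/629⌉=55 ⌈34792/629⌉=56
  n=100…109: ⌈35141/629⌉=56 ⌈35490/629⌉=57 ⌈35839/629⌉=57 ⌈36188/629⌉=58 ⌈36537/629⌉=59 ⌈36886/629⌉=59 ⌈37235/629⌉=60 ⌈37584/629⌉=60 ⌈37933/629⌉=61 ⌈38282/629⌉=61
  n=110…119: ⌈38631/629⌉=62 ⌈38980/629⌉=62 ⌈39329/629⌉=63 ⌈39678/629⌉=64 ⌈40027/629⌉=64 ⌈40376/629⌉=65 ⌈40725/629⌉=65 ⌈41074/629⌉=66 ⌈41423/629⌉=66 ⌈41772/629⌉=67
  n=120…129: ⌈42121/629⌉=67 ⌈42470/629⌉=68 ⌈42819/629⌉=69 ⌈43168/629⌉=69 ⌈43517/629⌉=70 ⌈43866/629⌉=70 ⌈44215/629⌉=71 ⌈44564/629⌉=71 ⌈44913/629⌉=72 ⌈45262/629⌉=72
  n=130…139: ⌈45611/629⌉=73 ⌈45960/629⌉=74 ⌈46309/629⌉=74 ⌈46658/629⌉=75 ⌈47007/629⌉=75 ⌈47356/629⌉=76 ⌈47705/629⌉=76 ⌈48054/629⌉=77 ⌈48403/629⌉=77 ⌈48752/629⌉=78
  n=140…149: ⌈49101/629⌉=79 ⌈49450/629⌉=79 ⌈49799/629⌉=80 ⌈50148/629⌉=80 ⌈50497/629⌉=81 ⌈50846/629⌉=81 ⌈51195/629⌉=82 ⌈51544/629⌉=82 ⌈51893/629⌉=83 ⌈52242/629⌉=84
s_n = t_(n+1) − t_n for n = 0 … 148 gives
prefix = 01101010101101010101101010101101010101101010101101010101101010101101010101011010101011010101011010101011010101011010101011010101011010101011010101011
slide a length-8 window over [0..7] … [141..148] (142 windows); first occurrence of each distinct factor:
  [  0..  7] 01101010
  [  1..  8] 11010101
  [  2..  9] 10101010
  [  3.. 10] 01010101
  [  4.. 11] 10101011
  [  5.. 12] 01010110
  [  6.. 13] 10101101
  [  7.. 14] 01011010
  [  8.. 15] 10110101
  (the other 133 windows repeat one of these)
distinct factors: {01010101, 01010110, 01011010, 01101010, 10101010, 10101011, 10101101, 10110101, 11010101}
count = 9  (Sturmian bound for length 8 is 9)

9
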